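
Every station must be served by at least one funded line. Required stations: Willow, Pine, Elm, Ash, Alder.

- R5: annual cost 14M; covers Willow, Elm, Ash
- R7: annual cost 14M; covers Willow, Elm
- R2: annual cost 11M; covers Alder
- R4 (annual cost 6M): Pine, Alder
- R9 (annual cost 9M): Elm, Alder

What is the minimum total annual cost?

Choose R5 and R4: together they cover Willow, Pine, Elm, Ash, Alder — every station.
Total annual cost: 14 + 6 = 20.

20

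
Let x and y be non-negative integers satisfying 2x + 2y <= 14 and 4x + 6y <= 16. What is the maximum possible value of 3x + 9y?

The continuous relaxation peaks at (0, 2.67) with value 24.00; rounding to a feasible lattice point costs some objective.
(x,y)=(1,2): 2·1+2·2=6≤14, 4·1+6·2=16≤16, objective 21.
(x,y)=(0,2): 2·0+2·2=4≤14, 4·0+6·2=12≤16, objective 18.
(x,y)=(2,1): 2·2+2·1=6≤14, 4·2+6·1=14≤16, objective 15.
The best lattice point is (1,2), giving 21.

21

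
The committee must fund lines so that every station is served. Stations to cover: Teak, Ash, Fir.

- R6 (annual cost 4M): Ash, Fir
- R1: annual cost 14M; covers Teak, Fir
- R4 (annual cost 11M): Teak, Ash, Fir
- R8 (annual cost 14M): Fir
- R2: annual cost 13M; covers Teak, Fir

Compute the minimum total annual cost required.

11

The greedy cost-per-new-station heuristic would pick R6 and R4 for 15, but a cheaper cover exists.
R4 alone covers Teak, Ash, Fir — every station.
Total annual cost: 11.
No cover costs less than 11.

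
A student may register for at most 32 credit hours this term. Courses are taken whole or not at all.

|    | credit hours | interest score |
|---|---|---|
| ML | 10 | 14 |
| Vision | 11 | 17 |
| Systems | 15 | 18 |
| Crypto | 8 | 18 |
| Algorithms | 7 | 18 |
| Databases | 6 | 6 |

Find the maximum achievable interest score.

Take Vision, Crypto, Algorithms, and Databases: credit hours 11 + 8 + 7 + 6 = 32 ≤ 32, interest score 17 + 18 + 18 + 6 = 59.
No other feasible combination does better.

59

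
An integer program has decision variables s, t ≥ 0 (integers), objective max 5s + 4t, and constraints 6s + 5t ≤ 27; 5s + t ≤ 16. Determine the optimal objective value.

22

Relaxing integrality, the LP optimum is 22.16 at (s,t) = (2.79, 2.05), which is not an integer point.
(s,t)=(2,3): 6·2+5·3=27≤27, 5·2+1·3=13≤16, objective 22.
(s,t)=(1,4): 6·1+5·4=26≤27, 5·1+1·4=9≤16, objective 21.
(s,t)=(3,1): 6·3+5·1=23≤27, 5·3+1·1=16≤16, objective 19.
The best lattice point is (2,3), giving 22.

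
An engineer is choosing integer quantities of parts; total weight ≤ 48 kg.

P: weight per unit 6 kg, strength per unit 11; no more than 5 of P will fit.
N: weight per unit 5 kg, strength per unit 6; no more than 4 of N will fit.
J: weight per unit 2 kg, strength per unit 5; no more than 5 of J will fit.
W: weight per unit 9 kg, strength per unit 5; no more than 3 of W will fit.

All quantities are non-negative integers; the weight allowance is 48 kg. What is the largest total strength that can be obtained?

87

5×P, 1×N, and 5×J: weight 45 ≤ 48, strength 5·11 + 1·6 + 5·5 = 86.
5×P, 2×N, and 4×J: weight 48 ≤ 48, strength 5·11 + 2·6 + 4·5 = 87.
Best is 87.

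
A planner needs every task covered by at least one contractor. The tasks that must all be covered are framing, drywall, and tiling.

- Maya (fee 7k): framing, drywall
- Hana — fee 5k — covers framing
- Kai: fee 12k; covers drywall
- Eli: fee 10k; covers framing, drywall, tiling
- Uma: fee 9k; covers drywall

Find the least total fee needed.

Eli alone covers framing, drywall, tiling — every task.
Total fee: 10.
No cover costs less than 10.

10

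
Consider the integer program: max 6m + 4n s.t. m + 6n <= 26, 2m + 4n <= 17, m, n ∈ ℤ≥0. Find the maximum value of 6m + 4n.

48

Relaxing integrality, the LP optimum is 51.00 at (m,n) = (8.5, 0), which is not an integer point.
(m,n)=(8,0): 1·8+6·0=8≤26, 2·8+4·0=16≤17, objective 48.
(m,n)=(7,0): 1·7+6·0=7≤26, 2·7+4·0=14≤17, objective 42.
The best lattice point is (8,0), giving 48.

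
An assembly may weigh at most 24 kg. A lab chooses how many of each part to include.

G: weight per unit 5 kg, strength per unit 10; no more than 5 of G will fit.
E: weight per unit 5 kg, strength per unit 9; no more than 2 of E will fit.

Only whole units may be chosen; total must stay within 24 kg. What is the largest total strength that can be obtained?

40

This is a bounded integer knapsack.
G has the best ratio (10/5); taking only G gives at most 4×10 = 40 (stopped by the weight limit).
Optimal: 4×G: weight 20 ≤ 24, strength 4·10 = 40.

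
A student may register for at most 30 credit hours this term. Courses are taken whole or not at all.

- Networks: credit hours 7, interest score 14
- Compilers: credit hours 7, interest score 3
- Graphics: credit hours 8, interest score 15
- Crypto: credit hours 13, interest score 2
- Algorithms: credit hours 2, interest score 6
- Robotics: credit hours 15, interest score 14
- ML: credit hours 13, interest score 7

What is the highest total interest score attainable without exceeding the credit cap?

Take Networks, Graphics, and Robotics: credit hours 7 + 8 + 15 = 30 ≤ 30, interest score 14 + 15 + 14 = 43.
No other feasible combination does better.

43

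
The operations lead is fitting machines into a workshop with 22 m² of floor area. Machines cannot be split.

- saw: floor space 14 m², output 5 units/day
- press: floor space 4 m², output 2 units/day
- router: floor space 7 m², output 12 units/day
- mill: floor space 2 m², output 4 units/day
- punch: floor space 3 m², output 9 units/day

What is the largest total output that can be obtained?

Take press, router, mill, and punch: floor space 4 + 7 + 2 + 3 = 16 ≤ 22, output 2 + 12 + 4 + 9 = 27.
No other feasible combination does better.

27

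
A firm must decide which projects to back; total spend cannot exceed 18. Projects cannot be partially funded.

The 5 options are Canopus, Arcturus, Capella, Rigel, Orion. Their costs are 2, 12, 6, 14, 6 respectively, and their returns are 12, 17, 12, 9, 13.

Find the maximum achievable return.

37

Treat it as a binary knapsack problem.
Allowing fractional choices, the relaxed optimum would be about 42.7, but projects are indivisible.
Arcturus + Orion: cost 12 + 6 = 18 ≤ 18, return 17 + 13 = 30.
Canopus + Capella + Orion: cost 2 + 6 + 6 = 14 ≤ 18, return 12 + 12 + 13 = 37.
Best is Canopus, Capella, and Orion with total return 37.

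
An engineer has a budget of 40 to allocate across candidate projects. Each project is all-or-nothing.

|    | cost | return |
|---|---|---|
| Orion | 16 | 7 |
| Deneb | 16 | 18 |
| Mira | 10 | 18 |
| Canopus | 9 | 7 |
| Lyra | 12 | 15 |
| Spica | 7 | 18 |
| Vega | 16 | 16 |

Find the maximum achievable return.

58

Mira + Spica + Vega: cost 10 + 7 + 16 = 33 ≤ 40, return 18 + 18 + 16 = 52.
Deneb + Mira + Spica: cost 16 + 10 + 7 = 33 ≤ 40, return 18 + 18 + 18 = 54.
Mira + Canopus + Lyra + Spica: cost 10 + 9 + 12 + 7 = 38 ≤ 40, return 18 + 7 + 15 + 18 = 58.
Best is Mira, Canopus, Lyra, and Spica with total return 58.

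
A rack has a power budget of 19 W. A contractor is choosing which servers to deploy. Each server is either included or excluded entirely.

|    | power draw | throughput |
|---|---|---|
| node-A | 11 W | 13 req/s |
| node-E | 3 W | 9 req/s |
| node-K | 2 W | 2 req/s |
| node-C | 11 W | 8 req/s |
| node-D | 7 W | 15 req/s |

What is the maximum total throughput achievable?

Take node-A and node-D: power draw 11 + 7 = 18 ≤ 19, throughput 13 + 15 = 28.
No other feasible combination does better.

28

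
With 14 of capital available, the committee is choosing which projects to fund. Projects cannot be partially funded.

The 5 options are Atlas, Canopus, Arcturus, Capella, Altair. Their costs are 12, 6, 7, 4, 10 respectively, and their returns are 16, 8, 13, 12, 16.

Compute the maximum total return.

Take Capella and Altair: cost 4 + 10 = 14 ≤ 14, return 12 + 16 = 28.
No other feasible combination does better.

28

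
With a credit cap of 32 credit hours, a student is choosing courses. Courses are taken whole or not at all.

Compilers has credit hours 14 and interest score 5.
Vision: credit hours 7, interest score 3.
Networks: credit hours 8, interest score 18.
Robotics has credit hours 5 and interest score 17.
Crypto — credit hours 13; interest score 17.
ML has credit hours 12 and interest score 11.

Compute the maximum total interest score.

52

This is an integer program with binary decision variables.
Allowing fractional choices, the relaxed optimum would be about 57.5, but courses are indivisible.
Vision + Networks + Robotics + ML: credit hours 7 + 8 + 5 + 12 = 32 ≤ 32, interest score 3 + 18 + 17 + 11 = 49.
Networks + Robotics + Crypto: credit hours 8 + 5 + 13 = 26 ≤ 32, interest score 18 + 17 + 17 = 52.
Best is Networks, Robotics, and Crypto with total interest score 52.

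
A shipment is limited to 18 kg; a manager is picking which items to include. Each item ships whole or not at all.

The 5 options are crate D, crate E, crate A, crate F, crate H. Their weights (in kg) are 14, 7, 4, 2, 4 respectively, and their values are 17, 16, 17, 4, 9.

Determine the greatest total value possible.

Allowing fractional choices, the relaxed optimum would be about 47.2, but items are indivisible.
crate E + crate A + crate F + crate H: weight 7 + 4 + 2 + 4 = 17 ≤ 18, value 16 + 17 + 4 + 9 = 46.
crate E + crate A + crate F: weight 7 + 4 + 2 = 13 ≤ 18, value 16 + 17 + 4 = 37.
crate E + crate A + crate H: weight 7 + 4 + 4 = 15 ≤ 18, value 16 + 17 + 9 = 42.
Best is crate E, crate A, crate F, and crate H with total value 46.

46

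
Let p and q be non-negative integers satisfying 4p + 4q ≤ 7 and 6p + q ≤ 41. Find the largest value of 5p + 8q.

(p,q)=(0,1): 4·0+4·1=4≤7, 6·0+1·1=1≤41, objective 8.
(p,q)=(1,0): 4·1+4·0=4≤7, 6·1+1·0=6≤41, objective 5.
(p,q)=(0,0): 4·0+4·0=0≤7, 6·0+1·0=0≤41, objective 0.
The best lattice point is (0,1), giving 8.

8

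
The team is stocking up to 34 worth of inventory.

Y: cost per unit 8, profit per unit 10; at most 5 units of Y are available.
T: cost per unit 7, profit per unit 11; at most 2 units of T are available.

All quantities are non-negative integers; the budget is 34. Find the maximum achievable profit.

42

T has the best ratio (11/7); taking only T gives at most 2×11 = 22 (stopped by the supply cap of 2).
Mixing does better — 2×Y and 2×T: cost 30 ≤ 34, profit 2·10 + 2·11 = 42.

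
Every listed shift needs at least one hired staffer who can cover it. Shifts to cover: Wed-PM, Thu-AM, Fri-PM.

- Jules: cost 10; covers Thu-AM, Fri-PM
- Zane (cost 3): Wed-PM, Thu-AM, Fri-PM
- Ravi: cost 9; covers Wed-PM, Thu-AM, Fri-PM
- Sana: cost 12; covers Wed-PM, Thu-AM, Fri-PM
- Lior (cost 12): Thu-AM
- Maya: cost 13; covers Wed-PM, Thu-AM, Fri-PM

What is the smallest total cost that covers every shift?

Zane alone covers Wed-PM, Thu-AM, Fri-PM — every shift.
Total cost: 3.
No cover costs less than 3.

3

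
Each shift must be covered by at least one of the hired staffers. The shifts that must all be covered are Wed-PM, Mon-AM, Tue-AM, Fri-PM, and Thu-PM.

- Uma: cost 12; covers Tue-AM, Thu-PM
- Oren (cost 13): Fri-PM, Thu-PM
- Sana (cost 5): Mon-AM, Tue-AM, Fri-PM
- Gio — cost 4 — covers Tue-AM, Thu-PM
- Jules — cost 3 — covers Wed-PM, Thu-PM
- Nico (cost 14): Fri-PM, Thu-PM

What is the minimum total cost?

8

Choose Sana and Jules: together they cover Wed-PM, Mon-AM, Tue-AM, Fri-PM, Thu-PM — every shift.
Total cost: 5 + 3 = 8.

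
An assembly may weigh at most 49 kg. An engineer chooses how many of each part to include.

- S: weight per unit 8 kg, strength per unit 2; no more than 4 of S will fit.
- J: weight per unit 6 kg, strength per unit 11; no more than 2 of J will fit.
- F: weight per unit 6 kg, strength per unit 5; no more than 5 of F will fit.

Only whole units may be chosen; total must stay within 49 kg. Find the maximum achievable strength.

47

1×S, 2×J, and 4×F: weight 44 ≤ 49, strength 1·2 + 2·11 + 4·5 = 44.
2×J and 5×F: weight 42 ≤ 49, strength 2·11 + 5·5 = 47.
Best is 47.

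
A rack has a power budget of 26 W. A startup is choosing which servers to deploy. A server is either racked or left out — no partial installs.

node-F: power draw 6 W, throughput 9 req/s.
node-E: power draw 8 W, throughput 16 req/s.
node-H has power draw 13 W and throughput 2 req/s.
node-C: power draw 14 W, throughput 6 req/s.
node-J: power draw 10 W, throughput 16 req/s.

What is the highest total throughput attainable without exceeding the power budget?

41

Take node-F, node-E, and node-J: power draw 6 + 8 + 10 = 24 ≤ 26, throughput 9 + 16 + 16 = 41.
No other feasible combination does better.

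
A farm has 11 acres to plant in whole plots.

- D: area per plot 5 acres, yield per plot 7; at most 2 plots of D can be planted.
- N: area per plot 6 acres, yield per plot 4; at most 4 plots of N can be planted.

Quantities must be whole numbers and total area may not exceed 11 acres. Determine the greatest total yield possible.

This is a bounded integer knapsack.
2×D: area 10 ≤ 11, yield 2·7 = 14.
1×D and 1×N: area 11 ≤ 11, yield 1·7 + 1·4 = 11.
Best is 14.

14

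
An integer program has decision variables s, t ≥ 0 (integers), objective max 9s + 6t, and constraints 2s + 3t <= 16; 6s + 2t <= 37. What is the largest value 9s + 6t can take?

57

The continuous relaxation peaks at (5.64, 1.57) with value 60.21; rounding to a feasible lattice point costs some objective.
(s,t)=(5,2): 2·5+3·2=16≤16, 6·5+2·2=34≤37, objective 57.
(s,t)=(6,0): 2·6+3·0=12≤16, 6·6+2·0=36≤37, objective 54.
No feasible integer point exceeds 57.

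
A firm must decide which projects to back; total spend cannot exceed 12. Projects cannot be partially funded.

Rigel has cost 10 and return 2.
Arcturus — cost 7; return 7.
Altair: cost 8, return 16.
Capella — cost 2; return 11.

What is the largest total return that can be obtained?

27

Allowing fractional choices, the relaxed optimum would be about 29.0, but projects are indivisible.
Altair + Capella: cost 8 + 2 = 10 ≤ 12, return 16 + 11 = 27.
Arcturus + Capella: cost 7 + 2 = 9 ≤ 12, return 7 + 11 = 18.
Altair: cost 8 ≤ 12, return 16.
Best is Altair and Capella with total return 27.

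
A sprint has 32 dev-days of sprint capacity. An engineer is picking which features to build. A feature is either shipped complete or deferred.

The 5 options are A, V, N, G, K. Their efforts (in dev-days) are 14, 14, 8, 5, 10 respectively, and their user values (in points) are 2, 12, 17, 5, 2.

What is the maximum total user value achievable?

This is a 0-1 knapsack instance.
Take V, N, and G: effort 14 + 8 + 5 = 27 ≤ 32, user value 12 + 17 + 5 = 34.
No other feasible combination does better.

34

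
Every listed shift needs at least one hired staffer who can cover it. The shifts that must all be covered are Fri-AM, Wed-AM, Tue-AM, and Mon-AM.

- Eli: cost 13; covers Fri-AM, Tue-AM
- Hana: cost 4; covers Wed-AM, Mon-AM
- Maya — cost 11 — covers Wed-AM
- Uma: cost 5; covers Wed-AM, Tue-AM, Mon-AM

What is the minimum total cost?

17

This is a weighted set-cover instance.
The greedy cost-per-new-shift heuristic would pick Uma and Eli for 18, but a cheaper cover exists.
Choose Eli and Hana: together they cover Fri-AM, Wed-AM, Tue-AM, Mon-AM — every shift.
Total cost: 13 + 4 = 17.
No cover costs less than 17.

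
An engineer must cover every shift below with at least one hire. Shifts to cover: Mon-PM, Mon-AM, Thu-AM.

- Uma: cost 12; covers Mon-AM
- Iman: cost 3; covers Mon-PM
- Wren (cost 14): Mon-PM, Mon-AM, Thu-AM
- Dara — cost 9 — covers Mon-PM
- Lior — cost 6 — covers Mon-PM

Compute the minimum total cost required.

14

The greedy cost-per-new-shift heuristic would pick Iman and Wren for 17, but a cheaper cover exists.
Wren alone covers Mon-PM, Mon-AM, Thu-AM — every shift.
Total cost: 14.
No cover costs less than 14.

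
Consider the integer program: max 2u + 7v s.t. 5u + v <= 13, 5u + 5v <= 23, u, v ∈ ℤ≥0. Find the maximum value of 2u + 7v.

28

(u,v)=(0,4): 5·0+1·4=4≤13, 5·0+5·4=20≤23, objective 28.
(u,v)=(1,3): 5·1+1·3=8≤13, 5·1+5·3=20≤23, objective 23.
(u,v)=(0,3): 5·0+1·3=3≤13, 5·0+5·3=15≤23, objective 21.
Maximum is 28 at (u,v)=(0,4).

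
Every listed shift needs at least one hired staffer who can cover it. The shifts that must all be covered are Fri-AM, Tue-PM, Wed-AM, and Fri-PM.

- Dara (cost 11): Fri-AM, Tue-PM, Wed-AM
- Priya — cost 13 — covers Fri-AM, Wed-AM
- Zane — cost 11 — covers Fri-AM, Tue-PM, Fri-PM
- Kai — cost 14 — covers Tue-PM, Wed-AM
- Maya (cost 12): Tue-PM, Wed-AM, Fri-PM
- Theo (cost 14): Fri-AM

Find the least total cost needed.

22

Choose Dara and Zane: together they cover Fri-AM, Tue-PM, Wed-AM, Fri-PM — every shift.
Total cost: 11 + 11 = 22.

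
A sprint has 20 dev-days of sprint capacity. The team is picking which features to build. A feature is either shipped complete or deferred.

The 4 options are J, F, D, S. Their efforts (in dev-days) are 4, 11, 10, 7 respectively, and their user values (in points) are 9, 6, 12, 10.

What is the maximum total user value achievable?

Take D and S: effort 10 + 7 = 17 ≤ 20, user value 12 + 10 = 22.
No other feasible combination does better.

22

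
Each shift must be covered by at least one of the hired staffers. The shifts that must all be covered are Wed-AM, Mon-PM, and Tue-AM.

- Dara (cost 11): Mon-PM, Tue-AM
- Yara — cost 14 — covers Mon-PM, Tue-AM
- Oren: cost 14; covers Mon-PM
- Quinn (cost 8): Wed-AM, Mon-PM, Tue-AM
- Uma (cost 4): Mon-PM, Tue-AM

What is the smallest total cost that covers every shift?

The greedy cost-per-new-shift heuristic would pick Uma and Quinn for 12, but a cheaper cover exists.
Quinn alone covers Wed-AM, Mon-PM, Tue-AM — every shift.
Total cost: 8.
No cover costs less than 8.

8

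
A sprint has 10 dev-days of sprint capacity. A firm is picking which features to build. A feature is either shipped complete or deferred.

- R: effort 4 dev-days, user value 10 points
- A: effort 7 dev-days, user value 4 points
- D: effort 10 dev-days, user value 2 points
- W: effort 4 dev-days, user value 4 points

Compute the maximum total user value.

Take R and W: effort 4 + 4 = 8 ≤ 10, user value 10 + 4 = 14.
No other feasible combination does better.

14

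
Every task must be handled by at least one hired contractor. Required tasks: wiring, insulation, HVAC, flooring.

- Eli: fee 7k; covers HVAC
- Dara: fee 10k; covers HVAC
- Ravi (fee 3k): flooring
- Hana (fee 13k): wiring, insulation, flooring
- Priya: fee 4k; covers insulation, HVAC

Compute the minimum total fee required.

The greedy cost-per-new-task heuristic would pick Priya, Ravi, and Hana for 20, but a cheaper cover exists.
Choose Hana and Priya: together they cover wiring, insulation, HVAC, flooring — every task.
Total fee: 13 + 4 = 17.
No cover costs less than 17.

17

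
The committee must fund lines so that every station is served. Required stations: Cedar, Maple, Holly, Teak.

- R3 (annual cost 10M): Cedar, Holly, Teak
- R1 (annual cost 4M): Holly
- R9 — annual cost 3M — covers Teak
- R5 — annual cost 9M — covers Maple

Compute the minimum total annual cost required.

The greedy cost-per-new-station heuristic would pick R9, R1, R5, and R3 for 26, but a cheaper cover exists.
Choose R3 and R5: together they cover Cedar, Maple, Holly, Teak — every station.
Total annual cost: 10 + 9 = 19.
No cover costs less than 19.

19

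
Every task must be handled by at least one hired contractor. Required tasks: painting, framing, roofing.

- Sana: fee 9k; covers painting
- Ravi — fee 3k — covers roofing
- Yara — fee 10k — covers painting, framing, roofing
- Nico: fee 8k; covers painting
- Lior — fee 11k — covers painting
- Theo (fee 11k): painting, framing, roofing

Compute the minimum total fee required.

The greedy cost-per-new-task heuristic would pick Ravi and Yara for 13, but a cheaper cover exists.
Yara alone covers painting, framing, roofing — every task.
Total fee: 10.
No cover costs less than 10.

10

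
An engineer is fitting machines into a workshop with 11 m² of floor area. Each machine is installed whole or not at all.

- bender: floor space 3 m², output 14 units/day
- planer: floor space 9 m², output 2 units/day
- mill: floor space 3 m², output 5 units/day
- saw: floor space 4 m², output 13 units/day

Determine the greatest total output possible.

32

Take bender, mill, and saw: floor space 3 + 3 + 4 = 10 ≤ 11, output 14 + 5 + 13 = 32.
No other feasible combination does better.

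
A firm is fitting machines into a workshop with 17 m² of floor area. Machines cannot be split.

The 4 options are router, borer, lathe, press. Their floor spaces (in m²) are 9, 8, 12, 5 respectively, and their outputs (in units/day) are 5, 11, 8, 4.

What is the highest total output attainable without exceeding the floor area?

16

Allowing fractional choices, the relaxed optimum would be about 17.7, but machines are indivisible.
borer + press: floor space 8 + 5 = 13 ≤ 17, output 11 + 4 = 15.
router + borer: floor space 9 + 8 = 17 ≤ 17, output 5 + 11 = 16.
Best is router and borer with total output 16.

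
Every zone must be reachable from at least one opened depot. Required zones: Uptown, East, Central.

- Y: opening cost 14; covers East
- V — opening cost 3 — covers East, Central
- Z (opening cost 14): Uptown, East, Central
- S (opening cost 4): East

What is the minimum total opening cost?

14

This is an integer covering problem.
The greedy cost-per-new-zone heuristic would pick V and Z for 17, but a cheaper cover exists.
Z alone covers Uptown, East, Central — every zone.
Total opening cost: 14.
No cover costs less than 14.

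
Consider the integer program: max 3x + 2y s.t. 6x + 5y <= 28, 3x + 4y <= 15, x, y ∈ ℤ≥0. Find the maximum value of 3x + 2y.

Relaxing integrality, the LP optimum is 14.00 at (x,y) = (4.67, 0), which is not an integer point.
(x,y)=(4,0) is feasible, giving 12.
(x,y)=(3,1) is feasible, giving 11.
(x,y)=(3,0) is feasible, giving 9.
Maximum is 12 at (x,y)=(4,0).

12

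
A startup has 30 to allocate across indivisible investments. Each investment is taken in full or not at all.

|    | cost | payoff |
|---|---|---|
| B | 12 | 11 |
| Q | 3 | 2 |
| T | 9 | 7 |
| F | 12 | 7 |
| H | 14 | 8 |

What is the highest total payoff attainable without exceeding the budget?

Take B, Q, and H: cost 12 + 3 + 14 = 29 ≤ 30, payoff 11 + 2 + 8 = 21.
No other feasible combination does better.

21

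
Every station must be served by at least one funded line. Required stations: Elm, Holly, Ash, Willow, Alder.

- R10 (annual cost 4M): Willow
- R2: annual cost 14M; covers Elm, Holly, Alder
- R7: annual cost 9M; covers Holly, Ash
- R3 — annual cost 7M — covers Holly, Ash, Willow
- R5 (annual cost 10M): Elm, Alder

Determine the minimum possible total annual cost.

17

This is a weighted set-cover instance.
Choose R3 and R5: together they cover Elm, Holly, Ash, Willow, Alder — every station.
Total annual cost: 7 + 10 = 17.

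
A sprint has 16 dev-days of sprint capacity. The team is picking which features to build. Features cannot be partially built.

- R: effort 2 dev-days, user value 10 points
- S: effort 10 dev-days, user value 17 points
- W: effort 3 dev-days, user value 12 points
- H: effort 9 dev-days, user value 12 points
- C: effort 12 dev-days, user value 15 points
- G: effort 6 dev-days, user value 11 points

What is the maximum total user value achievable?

Take R, S, and W: effort 2 + 10 + 3 = 15 ≤ 16, user value 10 + 17 + 12 = 39.
No other feasible combination does better.

39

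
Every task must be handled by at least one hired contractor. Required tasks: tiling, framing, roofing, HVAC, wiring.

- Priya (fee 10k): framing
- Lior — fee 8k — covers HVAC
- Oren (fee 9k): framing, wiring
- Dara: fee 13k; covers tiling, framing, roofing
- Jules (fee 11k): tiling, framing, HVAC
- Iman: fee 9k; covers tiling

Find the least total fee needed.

30

Choose Lior, Oren, and Dara: together they cover tiling, framing, roofing, HVAC, wiring — every task.
Total fee: 8 + 9 + 13 = 30.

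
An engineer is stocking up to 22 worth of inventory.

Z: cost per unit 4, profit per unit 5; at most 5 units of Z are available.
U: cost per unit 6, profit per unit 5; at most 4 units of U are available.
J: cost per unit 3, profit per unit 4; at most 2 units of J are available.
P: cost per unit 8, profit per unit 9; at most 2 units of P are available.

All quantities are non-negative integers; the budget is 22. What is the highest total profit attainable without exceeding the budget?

Take 4×Z and 2×J: cost 22 ≤ 22, profit 4·5 + 2·4 = 28.
J has the best ratio (4/3) and is taken to its limit of 2; remaining capacity is filled optimally with the others.

28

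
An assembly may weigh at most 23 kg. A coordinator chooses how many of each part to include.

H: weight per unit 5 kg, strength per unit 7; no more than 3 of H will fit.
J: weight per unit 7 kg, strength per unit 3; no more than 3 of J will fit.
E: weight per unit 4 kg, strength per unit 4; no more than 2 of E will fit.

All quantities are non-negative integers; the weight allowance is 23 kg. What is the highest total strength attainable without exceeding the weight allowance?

29

3×H and 1×E: weight 19 ≤ 23, strength 3·7 + 1·4 = 25.
3×H and 2×E: weight 23 ≤ 23, strength 3·7 + 2·4 = 29.
Best is 29.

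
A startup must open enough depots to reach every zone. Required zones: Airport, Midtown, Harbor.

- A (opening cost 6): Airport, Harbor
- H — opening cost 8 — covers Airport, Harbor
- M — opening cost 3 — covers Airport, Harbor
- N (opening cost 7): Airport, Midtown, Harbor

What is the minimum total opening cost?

7

The greedy cost-per-new-zone heuristic would pick M and N for 10, but a cheaper cover exists.
N alone covers Airport, Midtown, Harbor — every zone.
Total opening cost: 7.
No cover costs less than 7.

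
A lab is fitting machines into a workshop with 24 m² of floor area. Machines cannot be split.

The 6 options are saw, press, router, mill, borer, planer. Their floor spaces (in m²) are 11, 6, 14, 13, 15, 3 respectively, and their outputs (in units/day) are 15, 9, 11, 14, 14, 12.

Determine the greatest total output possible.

This is a 0-1 knapsack instance.
press + borer + planer: floor space 6 + 15 + 3 = 24 ≤ 24, output 9 + 14 + 12 = 35.
press + mill + planer: floor space 6 + 13 + 3 = 22 ≤ 24, output 9 + 14 + 12 = 35.
saw + press + planer: floor space 11 + 6 + 3 = 20 ≤ 24, output 15 + 9 + 12 = 36.
Best is saw, press, and planer with total output 36.

36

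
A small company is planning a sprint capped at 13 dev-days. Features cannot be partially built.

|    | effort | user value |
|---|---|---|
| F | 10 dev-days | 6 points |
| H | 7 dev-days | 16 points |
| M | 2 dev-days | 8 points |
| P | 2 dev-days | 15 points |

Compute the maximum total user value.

39

This is an integer program with binary decision variables.
H + P: effort 7 + 2 = 9 ≤ 13, user value 16 + 15 = 31.
H + M: effort 7 + 2 = 9 ≤ 13, user value 16 + 8 = 24.
H + M + P: effort 7 + 2 + 2 = 11 ≤ 13, user value 16 + 8 + 15 = 39.
Best is H, M, and P with total user value 39.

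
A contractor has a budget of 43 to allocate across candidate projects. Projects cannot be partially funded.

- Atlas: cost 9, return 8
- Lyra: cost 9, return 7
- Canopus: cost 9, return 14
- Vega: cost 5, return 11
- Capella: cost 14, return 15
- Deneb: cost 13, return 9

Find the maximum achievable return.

49

Atlas + Canopus + Vega + Capella: cost 9 + 9 + 5 + 14 = 37 ≤ 43, return 8 + 14 + 11 + 15 = 48.
Canopus + Vega + Capella + Deneb: cost 9 + 5 + 14 + 13 = 41 ≤ 43, return 14 + 11 + 15 + 9 = 49.
Best is Canopus, Vega, Capella, and Deneb with total return 49.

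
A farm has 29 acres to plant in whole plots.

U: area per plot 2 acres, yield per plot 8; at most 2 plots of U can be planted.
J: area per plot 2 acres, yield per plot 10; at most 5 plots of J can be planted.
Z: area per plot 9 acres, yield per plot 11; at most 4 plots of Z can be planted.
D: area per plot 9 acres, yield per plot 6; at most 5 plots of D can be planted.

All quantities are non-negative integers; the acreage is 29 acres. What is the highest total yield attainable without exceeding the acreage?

J has the best ratio (10/2); taking only J gives at most 5×10 = 50 (stopped by the supply cap of 5).
Mixing does better — 2×U, 5×J, and 1×Z: area 23 ≤ 29, yield 2·8 + 5·10 + 1·11 = 77.

77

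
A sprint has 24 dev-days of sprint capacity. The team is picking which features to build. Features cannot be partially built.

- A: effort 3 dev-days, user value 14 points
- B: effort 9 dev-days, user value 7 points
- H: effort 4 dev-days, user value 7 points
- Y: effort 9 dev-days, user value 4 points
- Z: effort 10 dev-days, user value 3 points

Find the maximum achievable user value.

Take A, B, and H: effort 3 + 9 + 4 = 16 ≤ 24, user value 14 + 7 + 7 = 28.
No other feasible combination does better.

28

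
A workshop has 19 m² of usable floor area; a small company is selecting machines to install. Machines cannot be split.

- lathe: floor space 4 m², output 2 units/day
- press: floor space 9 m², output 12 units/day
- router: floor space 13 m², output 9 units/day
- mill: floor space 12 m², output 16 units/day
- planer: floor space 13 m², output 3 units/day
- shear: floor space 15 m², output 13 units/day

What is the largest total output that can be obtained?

Allowing fractional choices, the relaxed optimum would be about 25.3, but machines are indivisible.
lathe + shear: floor space 4 + 15 = 19 ≤ 19, output 2 + 13 = 15.
mill: floor space 12 ≤ 19, output 16.
lathe + mill: floor space 4 + 12 = 16 ≤ 19, output 2 + 16 = 18.
Best is lathe and mill with total output 18.

18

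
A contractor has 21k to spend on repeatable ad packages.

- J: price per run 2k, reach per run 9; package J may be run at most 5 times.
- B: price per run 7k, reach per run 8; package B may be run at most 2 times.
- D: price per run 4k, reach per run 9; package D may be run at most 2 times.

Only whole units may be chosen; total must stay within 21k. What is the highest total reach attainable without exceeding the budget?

63

5×J, 1×B, and 1×D: price 21 ≤ 21, reach 5·9 + 1·8 + 1·9 = 62.
5×J and 2×D: price 18 ≤ 21, reach 5·9 + 2·9 = 63.
Best is 63.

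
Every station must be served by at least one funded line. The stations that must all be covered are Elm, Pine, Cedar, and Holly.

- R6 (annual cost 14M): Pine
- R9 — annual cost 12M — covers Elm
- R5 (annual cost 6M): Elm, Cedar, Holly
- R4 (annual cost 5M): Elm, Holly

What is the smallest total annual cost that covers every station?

This is an integer covering problem.
Choose R6 and R5: together they cover Elm, Pine, Cedar, Holly — every station.
Total annual cost: 14 + 6 = 20.
No cover costs less than 20.

20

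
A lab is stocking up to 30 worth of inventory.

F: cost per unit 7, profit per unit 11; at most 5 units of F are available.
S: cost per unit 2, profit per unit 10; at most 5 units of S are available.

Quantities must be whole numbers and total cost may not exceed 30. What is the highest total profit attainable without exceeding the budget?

S has the best ratio (10/2); taking only S gives at most 5×10 = 50 (stopped by the supply cap of 5).
Mixing does better — 3×F and 4×S: cost 29 ≤ 30, profit 3·11 + 4·10 = 73.

73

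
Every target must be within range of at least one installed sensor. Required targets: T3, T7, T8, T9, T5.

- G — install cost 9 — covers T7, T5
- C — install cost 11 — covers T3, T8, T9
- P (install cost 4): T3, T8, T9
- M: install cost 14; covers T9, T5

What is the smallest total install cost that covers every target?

This is an integer covering problem.
Choose G and P: together they cover T3, T7, T8, T9, T5 — every target.
Total install cost: 9 + 4 = 13.
No cover costs less than 13.

13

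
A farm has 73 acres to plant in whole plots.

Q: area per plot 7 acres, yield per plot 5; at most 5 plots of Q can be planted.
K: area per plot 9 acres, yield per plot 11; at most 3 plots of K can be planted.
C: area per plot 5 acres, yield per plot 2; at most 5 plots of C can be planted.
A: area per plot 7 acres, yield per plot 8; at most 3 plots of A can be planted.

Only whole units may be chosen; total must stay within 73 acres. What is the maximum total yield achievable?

This is a bounded integer knapsack.
K has the best ratio (11/9); taking only K gives at most 3×11 = 33 (stopped by the supply cap of 3).
Mixing does better — 3×Q, 3×K, and 3×A: area 69 ≤ 73, yield 3·5 + 3·11 + 3·8 = 72.

72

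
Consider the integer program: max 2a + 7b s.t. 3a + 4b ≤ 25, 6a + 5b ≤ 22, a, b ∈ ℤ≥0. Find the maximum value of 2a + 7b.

28

Relaxing integrality, the LP optimum is 30.80 at (a,b) = (0, 4.4), which is not an integer point.
(a,b)=(0,4): 3·0+4·4=16≤25, 6·0+5·4=20≤22, objective 28.
(a,b)=(1,3): 3·1+4·3=15≤25, 6·1+5·3=21≤22, objective 23.
(a,b)=(0,3): 3·0+4·3=12≤25, 6·0+5·3=15≤22, objective 21.
Maximum is 28 at (a,b)=(0,4).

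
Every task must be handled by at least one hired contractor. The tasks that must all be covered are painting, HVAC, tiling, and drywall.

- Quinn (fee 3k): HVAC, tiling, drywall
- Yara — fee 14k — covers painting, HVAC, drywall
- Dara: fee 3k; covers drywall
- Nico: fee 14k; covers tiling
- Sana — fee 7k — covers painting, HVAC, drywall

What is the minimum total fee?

Choose Quinn and Sana: together they cover painting, HVAC, tiling, drywall — every task.
Total fee: 3 + 7 = 10.
No cover costs less than 10.

10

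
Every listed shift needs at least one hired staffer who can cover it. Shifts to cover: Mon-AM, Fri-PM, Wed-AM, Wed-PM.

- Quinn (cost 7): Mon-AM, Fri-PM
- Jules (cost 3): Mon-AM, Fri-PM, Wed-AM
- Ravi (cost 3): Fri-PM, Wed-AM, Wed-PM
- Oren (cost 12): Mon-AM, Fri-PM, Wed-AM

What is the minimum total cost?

Choose Jules and Ravi: together they cover Mon-AM, Fri-PM, Wed-AM, Wed-PM — every shift.
Total cost: 3 + 3 = 6.
No cover costs less than 6.

6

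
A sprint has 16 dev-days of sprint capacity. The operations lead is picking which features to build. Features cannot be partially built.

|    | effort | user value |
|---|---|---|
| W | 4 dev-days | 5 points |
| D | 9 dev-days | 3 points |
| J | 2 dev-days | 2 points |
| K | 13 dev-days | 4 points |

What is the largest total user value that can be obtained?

10

This is a 0-1 knapsack instance.
Allowing fractional choices, the relaxed optimum would be about 10.3, but features are indivisible.
W + J: effort 4 + 2 = 6 ≤ 16, user value 5 + 2 = 7.
W + D: effort 4 + 9 = 13 ≤ 16, user value 5 + 3 = 8.
W + D + J: effort 4 + 9 + 2 = 15 ≤ 16, user value 5 + 3 + 2 = 10.
Best is W, D, and J with total user value 10.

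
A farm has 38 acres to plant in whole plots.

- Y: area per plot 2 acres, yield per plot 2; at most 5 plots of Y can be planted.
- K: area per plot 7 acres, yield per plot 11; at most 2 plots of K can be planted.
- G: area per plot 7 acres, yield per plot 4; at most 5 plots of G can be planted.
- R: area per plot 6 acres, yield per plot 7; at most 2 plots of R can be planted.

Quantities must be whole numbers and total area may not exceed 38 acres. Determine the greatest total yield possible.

46

This is a bounded integer knapsack.
K has the best ratio (11/7); taking only K gives at most 2×11 = 22 (stopped by the supply cap of 2).
Mixing does better — 5×Y, 2×K, and 2×R: area 36 ≤ 38, yield 5·2 + 2·11 + 2·7 = 46.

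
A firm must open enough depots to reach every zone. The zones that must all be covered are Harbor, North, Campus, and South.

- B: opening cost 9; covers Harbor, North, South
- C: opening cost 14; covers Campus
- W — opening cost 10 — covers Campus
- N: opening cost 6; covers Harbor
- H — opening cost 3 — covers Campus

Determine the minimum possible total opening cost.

12

This is an integer covering problem.
Choose B and H: together they cover Harbor, North, Campus, South — every zone.
Total opening cost: 9 + 3 = 12.
No cover costs less than 12.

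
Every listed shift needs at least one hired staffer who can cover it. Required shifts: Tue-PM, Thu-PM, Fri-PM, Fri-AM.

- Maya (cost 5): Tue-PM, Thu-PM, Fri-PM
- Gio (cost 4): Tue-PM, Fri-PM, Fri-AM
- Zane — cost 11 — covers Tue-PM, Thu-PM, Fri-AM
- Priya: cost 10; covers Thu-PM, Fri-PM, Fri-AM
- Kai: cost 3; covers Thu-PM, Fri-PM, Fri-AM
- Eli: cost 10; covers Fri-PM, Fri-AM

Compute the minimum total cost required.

7

Choose Gio and Kai: together they cover Tue-PM, Thu-PM, Fri-PM, Fri-AM — every shift.
Total cost: 4 + 3 = 7.
No cover costs less than 7.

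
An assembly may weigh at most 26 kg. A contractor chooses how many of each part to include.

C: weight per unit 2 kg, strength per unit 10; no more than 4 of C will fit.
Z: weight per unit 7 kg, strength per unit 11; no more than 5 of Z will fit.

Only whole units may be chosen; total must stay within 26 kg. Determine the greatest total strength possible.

This is a bounded integer knapsack.
Take 4×C and 2×Z: weight 22 ≤ 26, strength 4·10 + 2·11 = 62.
C has the best ratio (10/2) and is taken to its limit of 4; remaining capacity is filled optimally with the others.

62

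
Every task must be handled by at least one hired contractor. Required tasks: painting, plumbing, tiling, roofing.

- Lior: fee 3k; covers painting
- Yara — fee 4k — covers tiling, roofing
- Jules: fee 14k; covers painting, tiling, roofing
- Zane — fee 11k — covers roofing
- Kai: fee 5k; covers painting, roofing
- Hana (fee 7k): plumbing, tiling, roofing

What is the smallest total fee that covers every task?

The greedy cost-per-new-task heuristic would pick Yara, Lior, and Hana for 14, but a cheaper cover exists.
Choose Lior and Hana: together they cover painting, plumbing, tiling, roofing — every task.
Total fee: 3 + 7 = 10.
No cover costs less than 10.

10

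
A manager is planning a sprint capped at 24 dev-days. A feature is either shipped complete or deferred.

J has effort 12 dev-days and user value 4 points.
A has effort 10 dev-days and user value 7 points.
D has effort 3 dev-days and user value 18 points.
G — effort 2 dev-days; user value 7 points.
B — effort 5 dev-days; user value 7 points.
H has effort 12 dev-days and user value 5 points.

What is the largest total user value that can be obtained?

39

J + D + G + B: effort 12 + 3 + 2 + 5 = 22 ≤ 24, user value 4 + 18 + 7 + 7 = 36.
D + G + B + H: effort 3 + 2 + 5 + 12 = 22 ≤ 24, user value 18 + 7 + 7 + 5 = 37.
A + D + G + B: effort 10 + 3 + 2 + 5 = 20 ≤ 24, user value 7 + 18 + 7 + 7 = 39.
Best is A, D, G, and B with total user value 39.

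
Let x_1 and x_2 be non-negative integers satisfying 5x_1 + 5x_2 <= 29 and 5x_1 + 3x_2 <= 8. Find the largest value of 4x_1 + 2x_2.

(x_1,x_2)=(1,1): 5·1+5·1=10≤29, 5·1+3·1=8≤8, objective 6.
(x_1,x_2)=(0,2): 5·0+5·2=10≤29, 5·0+3·2=6≤8, objective 4.
(x_1,x_2)=(1,0): 5·1+5·0=5≤29, 5·1+3·0=5≤8, objective 4.
No feasible integer point exceeds 6.

6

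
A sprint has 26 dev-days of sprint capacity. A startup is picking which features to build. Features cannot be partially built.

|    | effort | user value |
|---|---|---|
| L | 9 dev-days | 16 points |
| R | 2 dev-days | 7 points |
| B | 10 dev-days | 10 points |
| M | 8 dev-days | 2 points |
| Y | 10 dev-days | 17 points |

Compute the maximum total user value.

Take L, R, and Y: effort 9 + 2 + 10 = 21 ≤ 26, user value 16 + 7 + 17 = 40.
No other feasible combination does better.

40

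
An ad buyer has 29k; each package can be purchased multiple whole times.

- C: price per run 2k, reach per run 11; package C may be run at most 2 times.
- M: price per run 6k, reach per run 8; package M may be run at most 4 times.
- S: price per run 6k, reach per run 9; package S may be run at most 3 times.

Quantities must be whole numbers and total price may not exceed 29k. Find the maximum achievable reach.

57

Take 2×C, 1×M, and 3×S: price 28 ≤ 29, reach 2·11 + 1·8 + 3·9 = 57.
C has the best ratio (11/2) and is taken to its limit of 2; remaining capacity is filled optimally with the others.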